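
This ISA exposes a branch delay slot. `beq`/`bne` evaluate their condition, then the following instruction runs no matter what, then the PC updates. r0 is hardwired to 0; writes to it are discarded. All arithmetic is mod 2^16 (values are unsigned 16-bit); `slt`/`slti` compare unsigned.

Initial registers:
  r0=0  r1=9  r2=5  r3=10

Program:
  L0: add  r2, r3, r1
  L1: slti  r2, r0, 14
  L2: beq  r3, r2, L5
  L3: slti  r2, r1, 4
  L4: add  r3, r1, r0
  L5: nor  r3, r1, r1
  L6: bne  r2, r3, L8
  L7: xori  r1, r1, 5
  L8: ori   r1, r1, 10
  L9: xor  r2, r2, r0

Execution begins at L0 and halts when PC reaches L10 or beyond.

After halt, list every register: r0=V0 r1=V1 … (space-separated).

r0=0 r1=14 r2=0 r3=65526

[0] add  r2, r3, r1  →  {r0:0, r1:9, r2:19, r3:10}
[1] slti  r2, r0, 14  →  {r0:0, r1:9, r2:1, r3:10}
[2] beq  r3, r2, L5  →  {r0:0, r1:9, r2:1, r3:10}  ⟨branch fallthrough⟩
[3] slti  r2, r1, 4  →  {r0:0, r1:9, r2:0, r3:10}
[4] add  r3, r1, r0  →  {r0:0, r1:9, r2:0, r3:9}
[5] nor  r3, r1, r1  →  {r0:0, r1:9, r2:0, r3:65526}
[6] bne  r2, r3, L8  →  {r0:0, r1:9, r2:0, r3:65526}  ⟨branch taken⟩
[7] xori  r1, r1, 5  →  {r0:0, r1:12, r2:0, r3:65526}
[8] ori   r1, r1, 10  →  {r0:0, r1:14, r2:0, r3:65526}
[9] xor  r2, r2, r0  →  {r0:0, r1:14, r2:0, r3:65526}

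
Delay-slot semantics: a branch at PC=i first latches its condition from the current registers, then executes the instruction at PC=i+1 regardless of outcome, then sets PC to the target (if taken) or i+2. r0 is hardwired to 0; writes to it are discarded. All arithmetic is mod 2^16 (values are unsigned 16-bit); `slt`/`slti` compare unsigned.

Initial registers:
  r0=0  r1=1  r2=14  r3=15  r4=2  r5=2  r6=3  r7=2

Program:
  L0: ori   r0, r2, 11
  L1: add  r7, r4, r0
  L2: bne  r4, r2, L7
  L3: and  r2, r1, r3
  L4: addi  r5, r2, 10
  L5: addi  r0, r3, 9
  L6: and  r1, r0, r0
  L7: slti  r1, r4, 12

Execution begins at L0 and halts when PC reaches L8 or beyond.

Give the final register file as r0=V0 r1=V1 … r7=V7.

r0=0 r1=1 r2=1 r3=15 r4=2 r5=2 r6=3 r7=2

  step pc=0: ori   r0, r2, 11  regs=(0,1,14,15,2,2,3,2)
  step pc=1: add  r7, r4, r0  regs=(0,1,14,15,2,2,3,2)
  step pc=2: bne  r4, r2, L7  cond=T  regs=(0,1,14,15,2,2,3,2)
  step pc=3: and  r2, r1, r3  regs=(0,1,1,15,2,2,3,2)
  step pc=7: slti  r1, r4, 12  regs=(0,1,1,15,2,2,3,2)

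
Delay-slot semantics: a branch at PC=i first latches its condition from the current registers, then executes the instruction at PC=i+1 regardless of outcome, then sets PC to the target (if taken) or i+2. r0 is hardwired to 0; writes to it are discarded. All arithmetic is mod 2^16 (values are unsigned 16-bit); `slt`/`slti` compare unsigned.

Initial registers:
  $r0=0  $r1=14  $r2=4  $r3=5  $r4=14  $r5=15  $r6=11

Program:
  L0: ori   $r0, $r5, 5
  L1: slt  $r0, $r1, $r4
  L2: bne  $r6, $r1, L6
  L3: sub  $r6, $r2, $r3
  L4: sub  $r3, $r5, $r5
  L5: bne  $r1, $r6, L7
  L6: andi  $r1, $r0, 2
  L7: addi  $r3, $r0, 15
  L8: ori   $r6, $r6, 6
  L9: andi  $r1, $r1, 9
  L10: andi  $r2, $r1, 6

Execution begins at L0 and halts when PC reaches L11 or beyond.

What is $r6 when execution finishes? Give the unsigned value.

65535

#0 ori   $r0, $r5, 5 ; 0/14/4/5/14/15/11
#1 slt  $r0, $r1, $r4 ; 0/14/4/5/14/15/11
#2 bne  $r6, $r1, L6 ; 0/14/4/5/14/15/11 ; →target
#3 sub  $r6, $r2, $r3 ; 0/14/4/5/14/15/65535
#6 andi  $r1, $r0, 2 ; 0/0/4/5/14/15/65535
#7 addi  $r3, $r0, 15 ; 0/0/4/15/14/15/65535
#8 ori   $r6, $r6, 6 ; 0/0/4/15/14/15/65535
#9 andi  $r1, $r1, 9 ; 0/0/4/15/14/15/65535
#10 andi  $r2, $r1, 6 ; 0/0/0/15/14/15/65535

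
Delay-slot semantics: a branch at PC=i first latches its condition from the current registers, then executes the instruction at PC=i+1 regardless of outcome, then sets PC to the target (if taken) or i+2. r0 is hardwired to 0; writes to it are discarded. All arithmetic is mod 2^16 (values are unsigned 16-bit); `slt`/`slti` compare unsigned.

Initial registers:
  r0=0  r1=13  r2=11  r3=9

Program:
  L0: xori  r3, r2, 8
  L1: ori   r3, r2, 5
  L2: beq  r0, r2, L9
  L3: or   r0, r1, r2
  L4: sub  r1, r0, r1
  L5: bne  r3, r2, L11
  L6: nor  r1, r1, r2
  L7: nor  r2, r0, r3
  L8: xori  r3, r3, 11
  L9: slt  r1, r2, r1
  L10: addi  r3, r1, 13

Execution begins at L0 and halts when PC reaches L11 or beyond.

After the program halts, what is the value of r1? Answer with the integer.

4

[0] xori  r3, r2, 8  →  {r0:0, r1:13, r2:11, r3:3}
[1] ori   r3, r2, 5  →  {r0:0, r1:13, r2:11, r3:15}
[2] beq  r0, r2, L9  →  {r0:0, r1:13, r2:11, r3:15}  ⟨branch fallthrough⟩
[3] or   r0, r1, r2  →  {r0:0, r1:13, r2:11, r3:15}
[4] sub  r1, r0, r1  →  {r0:0, r1:65523, r2:11, r3:15}
[5] bne  r3, r2, L11  →  {r0:0, r1:65523, r2:11, r3:15}  ⟨branch taken⟩
[6] nor  r1, r1, r2  →  {r0:0, r1:4, r2:11, r3:15}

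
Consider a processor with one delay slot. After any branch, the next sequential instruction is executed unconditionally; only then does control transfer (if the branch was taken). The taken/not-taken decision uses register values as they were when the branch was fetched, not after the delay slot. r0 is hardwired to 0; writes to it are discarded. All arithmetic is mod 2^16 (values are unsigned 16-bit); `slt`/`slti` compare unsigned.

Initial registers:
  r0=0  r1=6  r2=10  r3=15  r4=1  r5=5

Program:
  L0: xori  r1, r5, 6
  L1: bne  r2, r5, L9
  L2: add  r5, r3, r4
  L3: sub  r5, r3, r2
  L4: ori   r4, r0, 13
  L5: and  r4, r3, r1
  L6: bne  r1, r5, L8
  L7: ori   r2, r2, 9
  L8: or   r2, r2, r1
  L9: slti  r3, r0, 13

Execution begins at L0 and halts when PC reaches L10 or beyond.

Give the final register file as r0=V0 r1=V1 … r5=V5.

r0=0 r1=3 r2=10 r3=1 r4=1 r5=16

[0] xori  r1, r5, 6  →  {r0:0, r1:3, r2:10, r3:15, r4:1, r5:5}
[1] bne  r2, r5, L9  →  {r0:0, r1:3, r2:10, r3:15, r4:1, r5:5}  ⟨branch taken⟩
[2] add  r5, r3, r4  →  {r0:0, r1:3, r2:10, r3:15, r4:1, r5:16}
[9] slti  r3, r0, 13  →  {r0:0, r1:3, r2:10, r3:1, r4:1, r5:16}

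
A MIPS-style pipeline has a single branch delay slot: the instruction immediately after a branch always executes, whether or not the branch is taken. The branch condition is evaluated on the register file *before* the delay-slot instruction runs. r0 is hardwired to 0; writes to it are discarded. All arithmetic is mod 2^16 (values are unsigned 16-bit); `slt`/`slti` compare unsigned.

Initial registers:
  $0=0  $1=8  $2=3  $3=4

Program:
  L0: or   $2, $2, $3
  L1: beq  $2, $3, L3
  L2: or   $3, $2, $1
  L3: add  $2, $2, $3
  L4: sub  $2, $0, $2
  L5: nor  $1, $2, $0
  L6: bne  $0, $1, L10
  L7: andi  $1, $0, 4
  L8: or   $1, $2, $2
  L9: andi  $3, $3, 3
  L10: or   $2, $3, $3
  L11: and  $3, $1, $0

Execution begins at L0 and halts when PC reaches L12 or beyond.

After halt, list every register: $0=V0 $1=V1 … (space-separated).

$0=0 $1=0 $2=15 $3=0

[0] or   $2, $2, $3  →  {$0:0, $1:8, $2:7, $3:4}
[1] beq  $2, $3, L3  →  {$0:0, $1:8, $2:7, $3:4}  ⟨branch fallthrough⟩
[2] or   $3, $2, $1  →  {$0:0, $1:8, $2:7, $3:15}
[3] add  $2, $2, $3  →  {$0:0, $1:8, $2:22, $3:15}
[4] sub  $2, $0, $2  →  {$0:0, $1:8, $2:65514, $3:15}
[5] nor  $1, $2, $0  →  {$0:0, $1:21, $2:65514, $3:15}
[6] bne  $0, $1, L10  →  {$0:0, $1:21, $2:65514, $3:15}  ⟨branch taken⟩
[7] andi  $1, $0, 4  →  {$0:0, $1:0, $2:65514, $3:15}
[10] or   $2, $3, $3  →  {$0:0, $1:0, $2:15, $3:15}
[11] and  $3, $1, $0  →  {$0:0, $1:0, $2:15, $3:0}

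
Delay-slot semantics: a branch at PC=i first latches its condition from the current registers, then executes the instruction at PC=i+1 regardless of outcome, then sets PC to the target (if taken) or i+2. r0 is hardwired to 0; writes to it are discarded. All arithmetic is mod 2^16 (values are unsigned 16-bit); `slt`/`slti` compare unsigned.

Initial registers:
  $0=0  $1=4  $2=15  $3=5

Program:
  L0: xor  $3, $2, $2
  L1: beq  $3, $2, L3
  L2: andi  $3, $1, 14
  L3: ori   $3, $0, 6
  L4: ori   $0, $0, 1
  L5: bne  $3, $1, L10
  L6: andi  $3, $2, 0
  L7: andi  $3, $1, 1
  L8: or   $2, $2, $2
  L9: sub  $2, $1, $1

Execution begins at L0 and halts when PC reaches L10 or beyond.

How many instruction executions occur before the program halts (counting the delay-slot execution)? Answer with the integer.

7

PC=0  xor  $3, $2, $2        | $0=0 $1=4 $2=15 $3=0
PC=1  beq  $3, $2, L3        | $0=0 $1=4 $2=15 $3=0  [not taken]
PC=2  andi  $3, $1, 14       | $0=0 $1=4 $2=15 $3=4
PC=3  ori   $3, $0, 6        | $0=0 $1=4 $2=15 $3=6
PC=4  ori   $0, $0, 1        | $0=0 $1=4 $2=15 $3=6
PC=5  bne  $3, $1, L10       | $0=0 $1=4 $2=15 $3=6  [TAKEN]
PC=6  andi  $3, $2, 0        | $0=0 $1=4 $2=15 $3=0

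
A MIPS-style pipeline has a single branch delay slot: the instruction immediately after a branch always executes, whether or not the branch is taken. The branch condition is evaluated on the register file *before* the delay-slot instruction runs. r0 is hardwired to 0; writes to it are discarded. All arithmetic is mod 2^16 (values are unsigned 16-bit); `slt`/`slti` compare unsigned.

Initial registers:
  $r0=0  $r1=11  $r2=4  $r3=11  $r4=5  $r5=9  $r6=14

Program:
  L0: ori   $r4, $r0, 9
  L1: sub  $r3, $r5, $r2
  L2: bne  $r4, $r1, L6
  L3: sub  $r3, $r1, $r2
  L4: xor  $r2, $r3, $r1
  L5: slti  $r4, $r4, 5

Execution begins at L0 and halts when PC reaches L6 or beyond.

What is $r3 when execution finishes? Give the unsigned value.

7

PC=0  ori   $r4, $r0, 9      | $r0=0 $r1=11 $r2=4 $r3=11 $r4=9 $r5=9 $r6=14
PC=1  sub  $r3, $r5, $r2     | $r0=0 $r1=11 $r2=4 $r3=5 $r4=9 $r5=9 $r6=14
PC=2  bne  $r4, $r1, L6      | $r0=0 $r1=11 $r2=4 $r3=5 $r4=9 $r5=9 $r6=14  [TAKEN]
PC=3  sub  $r3, $r1, $r2     | $r0=0 $r1=11 $r2=4 $r3=7 $r4=9 $r5=9 $r6=14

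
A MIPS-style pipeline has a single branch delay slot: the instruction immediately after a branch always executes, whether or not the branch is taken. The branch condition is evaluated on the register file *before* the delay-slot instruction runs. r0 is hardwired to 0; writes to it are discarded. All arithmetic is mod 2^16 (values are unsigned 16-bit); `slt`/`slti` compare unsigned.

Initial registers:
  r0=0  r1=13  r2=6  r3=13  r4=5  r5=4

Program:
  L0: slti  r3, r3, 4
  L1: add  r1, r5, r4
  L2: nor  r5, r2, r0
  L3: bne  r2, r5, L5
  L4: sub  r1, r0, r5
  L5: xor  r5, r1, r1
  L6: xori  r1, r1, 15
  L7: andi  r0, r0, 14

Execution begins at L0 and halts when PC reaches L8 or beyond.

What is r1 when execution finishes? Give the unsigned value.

[0] slti  r3, r3, 4  →  {r0:0, r1:13, r2:6, r3:0, r4:5, r5:4}
[1] add  r1, r5, r4  →  {r0:0, r1:9, r2:6, r3:0, r4:5, r5:4}
[2] nor  r5, r2, r0  →  {r0:0, r1:9, r2:6, r3:0, r4:5, r5:65529}
[3] bne  r2, r5, L5  →  {r0:0, r1:9, r2:6, r3:0, r4:5, r5:65529}  ⟨branch taken⟩
[4] sub  r1, r0, r5  →  {r0:0, r1:7, r2:6, r3:0, r4:5, r5:65529}
[5] xor  r5, r1, r1  →  {r0:0, r1:7, r2:6, r3:0, r4:5, r5:0}
[6] xori  r1, r1, 15  →  {r0:0, r1:8, r2:6, r3:0, r4:5, r5:0}
[7] andi  r0, r0, 14  →  {r0:0, r1:8, r2:6, r3:0, r4:5, r5:0}

8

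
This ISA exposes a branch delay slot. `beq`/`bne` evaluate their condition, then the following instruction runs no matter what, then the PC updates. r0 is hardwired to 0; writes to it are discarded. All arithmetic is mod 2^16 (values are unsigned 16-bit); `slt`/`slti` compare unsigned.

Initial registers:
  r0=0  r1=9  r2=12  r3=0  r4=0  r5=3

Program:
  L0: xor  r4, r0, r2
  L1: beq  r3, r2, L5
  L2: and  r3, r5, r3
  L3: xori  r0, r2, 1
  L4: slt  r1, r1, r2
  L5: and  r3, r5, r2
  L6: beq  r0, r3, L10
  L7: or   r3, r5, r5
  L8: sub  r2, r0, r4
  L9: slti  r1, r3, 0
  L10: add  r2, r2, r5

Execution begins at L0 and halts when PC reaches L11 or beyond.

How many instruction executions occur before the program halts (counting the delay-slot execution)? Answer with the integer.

9

  step pc=0: xor  r4, r0, r2  regs=(0,9,12,0,12,3)
  step pc=1: beq  r3, r2, L5  cond=F  regs=(0,9,12,0,12,3)
  step pc=2: and  r3, r5, r3  regs=(0,9,12,0,12,3)
  step pc=3: xori  r0, r2, 1  regs=(0,9,12,0,12,3)
  step pc=4: slt  r1, r1, r2  regs=(0,1,12,0,12,3)
  step pc=5: and  r3, r5, r2  regs=(0,1,12,0,12,3)
  step pc=6: beq  r0, r3, L10  cond=T  regs=(0,1,12,0,12,3)
  step pc=7: or   r3, r5, r5  regs=(0,1,12,3,12,3)
  step pc=10: add  r2, r2, r5  regs=(0,1,15,3,12,3)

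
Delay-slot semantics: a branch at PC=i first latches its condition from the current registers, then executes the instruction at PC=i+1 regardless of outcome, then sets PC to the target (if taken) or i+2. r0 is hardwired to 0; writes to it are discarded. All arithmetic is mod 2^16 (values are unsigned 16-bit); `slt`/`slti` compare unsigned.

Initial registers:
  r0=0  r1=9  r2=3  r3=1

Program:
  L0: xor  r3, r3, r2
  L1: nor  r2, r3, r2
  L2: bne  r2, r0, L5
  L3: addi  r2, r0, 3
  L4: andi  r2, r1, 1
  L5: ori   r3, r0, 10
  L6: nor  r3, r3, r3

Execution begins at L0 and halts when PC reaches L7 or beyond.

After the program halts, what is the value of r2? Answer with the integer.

3

  step pc=0: xor  r3, r3, r2  regs=(0,9,3,2)
  step pc=1: nor  r2, r3, r2  regs=(0,9,65532,2)
  step pc=2: bne  r2, r0, L5  cond=T  regs=(0,9,65532,2)
  step pc=3: addi  r2, r0, 3  regs=(0,9,3,2)
  step pc=5: ori   r3, r0, 10  regs=(0,9,3,10)
  step pc=6: nor  r3, r3, r3  regs=(0,9,3,65525)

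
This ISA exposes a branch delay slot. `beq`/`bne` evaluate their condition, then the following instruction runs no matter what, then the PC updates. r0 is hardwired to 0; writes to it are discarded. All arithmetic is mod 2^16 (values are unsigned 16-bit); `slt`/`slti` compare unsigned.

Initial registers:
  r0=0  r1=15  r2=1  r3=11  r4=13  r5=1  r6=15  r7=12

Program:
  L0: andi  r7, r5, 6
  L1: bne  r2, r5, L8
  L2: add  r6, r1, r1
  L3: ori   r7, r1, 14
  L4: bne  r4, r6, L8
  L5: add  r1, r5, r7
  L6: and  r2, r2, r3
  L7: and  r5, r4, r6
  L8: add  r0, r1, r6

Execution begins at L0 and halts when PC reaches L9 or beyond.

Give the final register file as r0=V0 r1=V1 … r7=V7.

  step pc=0: andi  r7, r5, 6  regs=(0,15,1,11,13,1,15,0)
  step pc=1: bne  r2, r5, L8  cond=F  regs=(0,15,1,11,13,1,15,0)
  step pc=2: add  r6, r1, r1  regs=(0,15,1,11,13,1,30,0)
  step pc=3: ori   r7, r1, 14  regs=(0,15,1,11,13,1,30,15)
  step pc=4: bne  r4, r6, L8  cond=T  regs=(0,15,1,11,13,1,30,15)
  step pc=5: add  r1, r5, r7  regs=(0,16,1,11,13,1,30,15)
  step pc=8: add  r0, r1, r6  regs=(0,16,1,11,13,1,30,15)

r0=0 r1=16 r2=1 r3=11 r4=13 r5=1 r6=30 r7=15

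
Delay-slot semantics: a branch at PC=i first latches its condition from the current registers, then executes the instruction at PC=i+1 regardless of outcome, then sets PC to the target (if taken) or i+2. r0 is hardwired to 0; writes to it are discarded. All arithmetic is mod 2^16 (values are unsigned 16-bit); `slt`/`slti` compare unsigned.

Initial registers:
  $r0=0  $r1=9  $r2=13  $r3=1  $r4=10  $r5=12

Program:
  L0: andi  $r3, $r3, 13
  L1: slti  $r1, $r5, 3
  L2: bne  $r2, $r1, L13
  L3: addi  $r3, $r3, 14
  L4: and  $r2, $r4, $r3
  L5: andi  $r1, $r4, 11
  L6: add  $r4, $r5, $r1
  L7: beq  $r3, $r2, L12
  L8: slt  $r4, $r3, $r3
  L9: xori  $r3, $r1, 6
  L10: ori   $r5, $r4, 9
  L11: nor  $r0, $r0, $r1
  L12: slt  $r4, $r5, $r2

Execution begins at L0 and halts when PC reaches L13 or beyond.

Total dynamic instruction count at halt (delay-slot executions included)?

4

#0 andi  $r3, $r3, 13 ; 0/9/13/1/10/12
#1 slti  $r1, $r5, 3 ; 0/0/13/1/10/12
#2 bne  $r2, $r1, L13 ; 0/0/13/1/10/12 ; →target
#3 addi  $r3, $r3, 14 ; 0/0/13/15/10/12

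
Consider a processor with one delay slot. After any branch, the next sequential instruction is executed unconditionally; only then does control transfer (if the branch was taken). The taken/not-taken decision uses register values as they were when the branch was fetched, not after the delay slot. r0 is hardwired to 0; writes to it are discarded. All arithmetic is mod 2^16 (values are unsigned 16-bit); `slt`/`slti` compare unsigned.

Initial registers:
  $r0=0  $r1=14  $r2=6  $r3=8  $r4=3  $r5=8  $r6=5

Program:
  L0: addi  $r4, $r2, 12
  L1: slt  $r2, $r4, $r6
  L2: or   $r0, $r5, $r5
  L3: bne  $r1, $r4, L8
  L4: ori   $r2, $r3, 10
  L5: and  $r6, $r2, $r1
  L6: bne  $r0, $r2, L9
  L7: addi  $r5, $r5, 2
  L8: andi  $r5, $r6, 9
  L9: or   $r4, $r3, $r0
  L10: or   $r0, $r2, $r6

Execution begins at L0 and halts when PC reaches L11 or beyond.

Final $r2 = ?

  step pc=0: addi  $r4, $r2, 12  regs=(0,14,6,8,18,8,5)
  step pc=1: slt  $r2, $r4, $r6  regs=(0,14,0,8,18,8,5)
  step pc=2: or   $r0, $r5, $r5  regs=(0,14,0,8,18,8,5)
  step pc=3: bne  $r1, $r4, L8  cond=T  regs=(0,14,0,8,18,8,5)
  step pc=4: ori   $r2, $r3, 10  regs=(0,14,10,8,18,8,5)
  step pc=8: andi  $r5, $r6, 9  regs=(0,14,10,8,18,1,5)
  step pc=9: or   $r4, $r3, $r0  regs=(0,14,10,8,8,1,5)
  step pc=10: or   $r0, $r2, $r6  regs=(0,14,10,8,8,1,5)

10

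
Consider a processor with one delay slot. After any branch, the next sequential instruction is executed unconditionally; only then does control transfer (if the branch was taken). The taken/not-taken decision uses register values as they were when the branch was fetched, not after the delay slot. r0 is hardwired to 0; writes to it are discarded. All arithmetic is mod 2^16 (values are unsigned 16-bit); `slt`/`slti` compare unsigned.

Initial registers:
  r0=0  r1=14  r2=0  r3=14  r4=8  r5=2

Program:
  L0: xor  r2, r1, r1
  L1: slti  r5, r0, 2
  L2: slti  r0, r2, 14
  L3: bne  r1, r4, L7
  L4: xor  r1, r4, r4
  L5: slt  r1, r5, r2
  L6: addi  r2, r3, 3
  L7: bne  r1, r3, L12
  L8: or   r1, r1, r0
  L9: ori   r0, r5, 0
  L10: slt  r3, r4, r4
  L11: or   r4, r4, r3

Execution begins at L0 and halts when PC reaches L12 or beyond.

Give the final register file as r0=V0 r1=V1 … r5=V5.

r0=0 r1=0 r2=0 r3=14 r4=8 r5=1

  step pc=0: xor  r2, r1, r1  regs=(0,14,0,14,8,2)
  step pc=1: slti  r5, r0, 2  regs=(0,14,0,14,8,1)
  step pc=2: slti  r0, r2, 14  regs=(0,14,0,14,8,1)
  step pc=3: bne  r1, r4, L7  cond=T  regs=(0,14,0,14,8,1)
  step pc=4: xor  r1, r4, r4  regs=(0,0,0,14,8,1)
  step pc=7: bne  r1, r3, L12  cond=T  regs=(0,0,0,14,8,1)
  step pc=8: or   r1, r1, r0  regs=(0,0,0,14,8,1)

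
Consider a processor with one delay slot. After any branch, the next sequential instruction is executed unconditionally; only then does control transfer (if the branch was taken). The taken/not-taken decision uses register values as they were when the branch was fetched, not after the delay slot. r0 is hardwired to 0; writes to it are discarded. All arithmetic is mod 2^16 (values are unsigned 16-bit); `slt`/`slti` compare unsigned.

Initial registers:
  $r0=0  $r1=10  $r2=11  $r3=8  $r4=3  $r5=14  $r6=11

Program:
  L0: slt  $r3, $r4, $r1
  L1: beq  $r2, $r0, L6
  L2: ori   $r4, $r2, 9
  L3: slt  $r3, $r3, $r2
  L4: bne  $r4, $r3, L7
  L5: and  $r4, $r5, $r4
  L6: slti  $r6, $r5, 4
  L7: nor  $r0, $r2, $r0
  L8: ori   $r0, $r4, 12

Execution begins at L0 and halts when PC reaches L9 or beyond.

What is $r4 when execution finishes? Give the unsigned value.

PC=0  slt  $r3, $r4, $r1     | $r0=0 $r1=10 $r2=11 $r3=1 $r4=3 $r5=14 $r6=11
PC=1  beq  $r2, $r0, L6      | $r0=0 $r1=10 $r2=11 $r3=1 $r4=3 $r5=14 $r6=11  [not taken]
PC=2  ori   $r4, $r2, 9      | $r0=0 $r1=10 $r2=11 $r3=1 $r4=11 $r5=14 $r6=11
PC=3  slt  $r3, $r3, $r2     | $r0=0 $r1=10 $r2=11 $r3=1 $r4=11 $r5=14 $r6=11
PC=4  bne  $r4, $r3, L7      | $r0=0 $r1=10 $r2=11 $r3=1 $r4=11 $r5=14 $r6=11  [TAKEN]
PC=5  and  $r4, $r5, $r4     | $r0=0 $r1=10 $r2=11 $r3=1 $r4=10 $r5=14 $r6=11
PC=7  nor  $r0, $r2, $r0     | $r0=0 $r1=10 $r2=11 $r3=1 $r4=10 $r5=14 $r6=11
PC=8  ori   $r0, $r4, 12     | $r0=0 $r1=10 $r2=11 $r3=1 $r4=10 $r5=14 $r6=11

10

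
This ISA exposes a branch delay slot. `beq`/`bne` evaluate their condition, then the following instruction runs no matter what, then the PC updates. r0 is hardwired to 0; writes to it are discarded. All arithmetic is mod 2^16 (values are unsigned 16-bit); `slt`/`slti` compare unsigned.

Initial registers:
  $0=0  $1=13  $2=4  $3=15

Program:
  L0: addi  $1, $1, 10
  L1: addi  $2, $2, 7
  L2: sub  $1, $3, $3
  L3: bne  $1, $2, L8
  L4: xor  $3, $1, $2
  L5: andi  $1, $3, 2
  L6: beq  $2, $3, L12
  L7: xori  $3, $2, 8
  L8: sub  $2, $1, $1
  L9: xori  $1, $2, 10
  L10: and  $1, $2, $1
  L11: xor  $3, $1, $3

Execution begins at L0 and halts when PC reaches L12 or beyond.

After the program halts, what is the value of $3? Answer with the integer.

#0 addi  $1, $1, 10 ; 0/23/4/15
#1 addi  $2, $2, 7 ; 0/23/11/15
#2 sub  $1, $3, $3 ; 0/0/11/15
#3 bne  $1, $2, L8 ; 0/0/11/15 ; →target
#4 xor  $3, $1, $2 ; 0/0/11/11
#8 sub  $2, $1, $1 ; 0/0/0/11
#9 xori  $1, $2, 10 ; 0/10/0/11
#10 and  $1, $2, $1 ; 0/0/0/11
#11 xor  $3, $1, $3 ; 0/0/0/11

11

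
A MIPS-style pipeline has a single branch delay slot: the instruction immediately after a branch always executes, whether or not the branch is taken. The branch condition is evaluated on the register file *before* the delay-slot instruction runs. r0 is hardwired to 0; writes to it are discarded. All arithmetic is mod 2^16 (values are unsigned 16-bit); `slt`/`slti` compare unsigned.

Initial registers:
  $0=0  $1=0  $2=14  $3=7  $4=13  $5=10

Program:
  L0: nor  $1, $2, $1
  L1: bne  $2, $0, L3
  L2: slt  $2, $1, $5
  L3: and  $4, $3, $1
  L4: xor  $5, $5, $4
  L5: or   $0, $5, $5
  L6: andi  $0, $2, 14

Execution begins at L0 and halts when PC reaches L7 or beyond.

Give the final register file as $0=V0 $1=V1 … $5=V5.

$0=0 $1=65521 $2=0 $3=7 $4=1 $5=11

#0 nor  $1, $2, $1 ; 0/65521/14/7/13/10
#1 bne  $2, $0, L3 ; 0/65521/14/7/13/10 ; →target
#2 slt  $2, $1, $5 ; 0/65521/0/7/13/10
#3 and  $4, $3, $1 ; 0/65521/0/7/1/10
#4 xor  $5, $5, $4 ; 0/65521/0/7/1/11
#5 or   $0, $5, $5 ; 0/65521/0/7/1/11
#6 andi  $0, $2, 14 ; 0/65521/0/7/1/11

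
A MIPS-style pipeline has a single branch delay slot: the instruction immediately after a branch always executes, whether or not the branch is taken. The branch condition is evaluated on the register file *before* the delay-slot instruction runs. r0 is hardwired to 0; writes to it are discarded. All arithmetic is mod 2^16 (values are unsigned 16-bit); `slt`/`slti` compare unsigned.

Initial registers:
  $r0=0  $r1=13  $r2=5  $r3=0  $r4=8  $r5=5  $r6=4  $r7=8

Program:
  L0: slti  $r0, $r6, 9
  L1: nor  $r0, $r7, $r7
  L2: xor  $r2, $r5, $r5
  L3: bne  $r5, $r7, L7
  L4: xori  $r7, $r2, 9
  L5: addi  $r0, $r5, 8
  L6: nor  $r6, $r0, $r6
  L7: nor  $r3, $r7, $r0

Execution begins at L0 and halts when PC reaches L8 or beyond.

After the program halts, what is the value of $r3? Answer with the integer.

PC=0  slti  $r0, $r6, 9      | $r0=0 $r1=13 $r2=5 $r3=0 $r4=8 $r5=5 $r6=4 $r7=8
PC=1  nor  $r0, $r7, $r7     | $r0=0 $r1=13 $r2=5 $r3=0 $r4=8 $r5=5 $r6=4 $r7=8
PC=2  xor  $r2, $r5, $r5     | $r0=0 $r1=13 $r2=0 $r3=0 $r4=8 $r5=5 $r6=4 $r7=8
PC=3  bne  $r5, $r7, L7      | $r0=0 $r1=13 $r2=0 $r3=0 $r4=8 $r5=5 $r6=4 $r7=8  [TAKEN]
PC=4  xori  $r7, $r2, 9      | $r0=0 $r1=13 $r2=0 $r3=0 $r4=8 $r5=5 $r6=4 $r7=9
PC=7  nor  $r3, $r7, $r0     | $r0=0 $r1=13 $r2=0 $r3=65526 $r4=8 $r5=5 $r6=4 $r7=9

65526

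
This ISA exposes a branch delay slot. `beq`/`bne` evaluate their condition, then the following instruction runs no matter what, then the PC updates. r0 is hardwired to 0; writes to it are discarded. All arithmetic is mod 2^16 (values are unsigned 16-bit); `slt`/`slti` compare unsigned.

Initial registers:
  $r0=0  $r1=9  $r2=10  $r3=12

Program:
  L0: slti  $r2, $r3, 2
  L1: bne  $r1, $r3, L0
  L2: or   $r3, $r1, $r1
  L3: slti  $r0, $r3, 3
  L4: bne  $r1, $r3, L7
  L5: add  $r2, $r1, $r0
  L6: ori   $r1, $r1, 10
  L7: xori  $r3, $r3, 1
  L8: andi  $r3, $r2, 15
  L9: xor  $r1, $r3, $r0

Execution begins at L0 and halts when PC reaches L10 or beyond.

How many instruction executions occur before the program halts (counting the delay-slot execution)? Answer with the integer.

13

[0] slti  $r2, $r3, 2  →  {$r0:0, $r1:9, $r2:0, $r3:12}
[1] bne  $r1, $r3, L0  →  {$r0:0, $r1:9, $r2:0, $r3:12}  ⟨branch taken⟩
[2] or   $r3, $r1, $r1  →  {$r0:0, $r1:9, $r2:0, $r3:9}
[0] slti  $r2, $r3, 2  →  {$r0:0, $r1:9, $r2:0, $r3:9}
[1] bne  $r1, $r3, L0  →  {$r0:0, $r1:9, $r2:0, $r3:9}  ⟨branch fallthrough⟩
[2] or   $r3, $r1, $r1  →  {$r0:0, $r1:9, $r2:0, $r3:9}
[3] slti  $r0, $r3, 3  →  {$r0:0, $r1:9, $r2:0, $r3:9}
[4] bne  $r1, $r3, L7  →  {$r0:0, $r1:9, $r2:0, $r3:9}  ⟨branch fallthrough⟩
[5] add  $r2, $r1, $r0  →  {$r0:0, $r1:9, $r2:9, $r3:9}
[6] ori   $r1, $r1, 10  →  {$r0:0, $r1:11, $r2:9, $r3:9}
[7] xori  $r3, $r3, 1  →  {$r0:0, $r1:11, $r2:9, $r3:8}
[8] andi  $r3, $r2, 15  →  {$r0:0, $r1:11, $r2:9, $r3:9}
[9] xor  $r1, $r3, $r0  →  {$r0:0, $r1:9, $r2:9, $r3:9}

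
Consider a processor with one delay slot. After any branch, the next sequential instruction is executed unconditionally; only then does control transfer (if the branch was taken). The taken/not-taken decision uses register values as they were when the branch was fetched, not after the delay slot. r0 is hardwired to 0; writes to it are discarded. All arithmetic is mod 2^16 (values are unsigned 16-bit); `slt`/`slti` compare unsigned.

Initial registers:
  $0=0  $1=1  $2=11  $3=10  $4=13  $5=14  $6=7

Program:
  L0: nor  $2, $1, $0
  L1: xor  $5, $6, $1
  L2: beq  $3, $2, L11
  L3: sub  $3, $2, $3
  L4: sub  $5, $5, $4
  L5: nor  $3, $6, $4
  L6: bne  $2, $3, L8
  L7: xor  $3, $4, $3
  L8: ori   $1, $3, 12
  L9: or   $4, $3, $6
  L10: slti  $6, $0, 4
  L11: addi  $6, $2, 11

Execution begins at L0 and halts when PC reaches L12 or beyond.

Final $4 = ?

PC=0  nor  $2, $1, $0        | $0=0 $1=1 $2=65534 $3=10 $4=13 $5=14 $6=7
PC=1  xor  $5, $6, $1        | $0=0 $1=1 $2=65534 $3=10 $4=13 $5=6 $6=7
PC=2  beq  $3, $2, L11       | $0=0 $1=1 $2=65534 $3=10 $4=13 $5=6 $6=7  [not taken]
PC=3  sub  $3, $2, $3        | $0=0 $1=1 $2=65534 $3=65524 $4=13 $5=6 $6=7
PC=4  sub  $5, $5, $4        | $0=0 $1=1 $2=65534 $3=65524 $4=13 $5=65529 $6=7
PC=5  nor  $3, $6, $4        | $0=0 $1=1 $2=65534 $3=65520 $4=13 $5=65529 $6=7
PC=6  bne  $2, $3, L8        | $0=0 $1=1 $2=65534 $3=65520 $4=13 $5=65529 $6=7  [TAKEN]
PC=7  xor  $3, $4, $3        | $0=0 $1=1 $2=65534 $3=65533 $4=13 $5=65529 $6=7
PC=8  ori   $1, $3, 12       | $0=0 $1=65533 $2=65534 $3=65533 $4=13 $5=65529 $6=7
PC=9  or   $4, $3, $6        | $0=0 $1=65533 $2=65534 $3=65533 $4=65535 $5=65529 $6=7
PC=10 slti  $6, $0, 4        | $0=0 $1=65533 $2=65534 $3=65533 $4=65535 $5=65529 $6=1
PC=11 addi  $6, $2, 11       | $0=0 $1=65533 $2=65534 $3=65533 $4=65535 $5=65529 $6=9

65535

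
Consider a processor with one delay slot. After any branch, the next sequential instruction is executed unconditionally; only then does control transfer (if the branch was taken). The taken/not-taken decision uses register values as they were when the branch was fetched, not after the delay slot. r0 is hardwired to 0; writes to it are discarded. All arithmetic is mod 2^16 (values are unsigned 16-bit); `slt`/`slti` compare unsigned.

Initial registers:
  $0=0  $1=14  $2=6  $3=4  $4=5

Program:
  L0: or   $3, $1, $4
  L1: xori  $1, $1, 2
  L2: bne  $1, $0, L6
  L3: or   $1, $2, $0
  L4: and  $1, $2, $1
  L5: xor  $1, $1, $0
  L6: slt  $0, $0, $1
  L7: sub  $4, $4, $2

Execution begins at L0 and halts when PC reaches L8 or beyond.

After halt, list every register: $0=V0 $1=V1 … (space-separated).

[0] or   $3, $1, $4  →  {$0:0, $1:14, $2:6, $3:15, $4:5}
[1] xori  $1, $1, 2  →  {$0:0, $1:12, $2:6, $3:15, $4:5}
[2] bne  $1, $0, L6  →  {$0:0, $1:12, $2:6, $3:15, $4:5}  ⟨branch taken⟩
[3] or   $1, $2, $0  →  {$0:0, $1:6, $2:6, $3:15, $4:5}
[6] slt  $0, $0, $1  →  {$0:0, $1:6, $2:6, $3:15, $4:5}
[7] sub  $4, $4, $2  →  {$0:0, $1:6, $2:6, $3:15, $4:65535}

$0=0 $1=6 $2=6 $3=15 $4=65535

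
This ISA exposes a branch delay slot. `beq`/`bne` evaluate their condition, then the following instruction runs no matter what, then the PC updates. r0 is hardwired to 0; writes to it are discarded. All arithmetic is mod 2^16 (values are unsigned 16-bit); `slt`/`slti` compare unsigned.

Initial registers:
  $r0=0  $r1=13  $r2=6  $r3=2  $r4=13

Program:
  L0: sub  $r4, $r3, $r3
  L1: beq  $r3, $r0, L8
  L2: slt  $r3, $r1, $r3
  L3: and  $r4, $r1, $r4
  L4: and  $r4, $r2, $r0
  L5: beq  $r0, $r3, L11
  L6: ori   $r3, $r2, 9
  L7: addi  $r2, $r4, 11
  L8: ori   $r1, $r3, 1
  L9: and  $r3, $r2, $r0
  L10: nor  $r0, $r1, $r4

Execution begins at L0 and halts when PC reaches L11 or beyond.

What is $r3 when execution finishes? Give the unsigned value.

[0] sub  $r4, $r3, $r3  →  {$r0:0, $r1:13, $r2:6, $r3:2, $r4:0}
[1] beq  $r3, $r0, L8  →  {$r0:0, $r1:13, $r2:6, $r3:2, $r4:0}  ⟨branch fallthrough⟩
[2] slt  $r3, $r1, $r3  →  {$r0:0, $r1:13, $r2:6, $r3:0, $r4:0}
[3] and  $r4, $r1, $r4  →  {$r0:0, $r1:13, $r2:6, $r3:0, $r4:0}
[4] and  $r4, $r2, $r0  →  {$r0:0, $r1:13, $r2:6, $r3:0, $r4:0}
[5] beq  $r0, $r3, L11  →  {$r0:0, $r1:13, $r2:6, $r3:0, $r4:0}  ⟨branch taken⟩
[6] ori   $r3, $r2, 9  →  {$r0:0, $r1:13, $r2:6, $r3:15, $r4:0}

15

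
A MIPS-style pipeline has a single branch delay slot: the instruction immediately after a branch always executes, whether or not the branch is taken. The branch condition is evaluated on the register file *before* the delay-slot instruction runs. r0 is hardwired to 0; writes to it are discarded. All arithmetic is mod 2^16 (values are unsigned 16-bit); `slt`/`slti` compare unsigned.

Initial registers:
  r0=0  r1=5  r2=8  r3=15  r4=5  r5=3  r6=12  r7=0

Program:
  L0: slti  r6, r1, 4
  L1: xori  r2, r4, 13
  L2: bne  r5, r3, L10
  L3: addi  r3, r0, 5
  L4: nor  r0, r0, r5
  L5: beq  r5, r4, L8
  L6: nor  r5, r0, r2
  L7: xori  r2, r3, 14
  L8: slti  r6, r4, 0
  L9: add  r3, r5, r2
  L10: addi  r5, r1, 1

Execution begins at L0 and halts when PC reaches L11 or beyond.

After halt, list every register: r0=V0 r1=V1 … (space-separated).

r0=0 r1=5 r2=8 r3=5 r4=5 r5=6 r6=0 r7=0

  step pc=0: slti  r6, r1, 4  regs=(0,5,8,15,5,3,0,0)
  step pc=1: xori  r2, r4, 13  regs=(0,5,8,15,5,3,0,0)
  step pc=2: bne  r5, r3, L10  cond=T  regs=(0,5,8,15,5,3,0,0)
  step pc=3: addi  r3, r0, 5  regs=(0,5,8,5,5,3,0,0)
  step pc=10: addi  r5, r1, 1  regs=(0,5,8,5,5,6,0,0)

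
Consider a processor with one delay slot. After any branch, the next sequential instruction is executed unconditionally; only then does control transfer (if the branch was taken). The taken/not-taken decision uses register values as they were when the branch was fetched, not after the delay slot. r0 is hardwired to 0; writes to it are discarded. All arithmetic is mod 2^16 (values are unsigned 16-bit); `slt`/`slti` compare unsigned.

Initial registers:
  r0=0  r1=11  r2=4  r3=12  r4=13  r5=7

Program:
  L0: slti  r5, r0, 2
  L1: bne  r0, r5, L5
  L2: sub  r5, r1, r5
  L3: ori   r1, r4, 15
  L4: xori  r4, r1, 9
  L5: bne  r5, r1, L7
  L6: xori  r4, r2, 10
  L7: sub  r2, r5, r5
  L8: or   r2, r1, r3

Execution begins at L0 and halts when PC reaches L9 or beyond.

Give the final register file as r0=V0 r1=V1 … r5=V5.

PC=0  slti  r5, r0, 2        | r0=0 r1=11 r2=4 r3=12 r4=13 r5=1
PC=1  bne  r0, r5, L5        | r0=0 r1=11 r2=4 r3=12 r4=13 r5=1  [TAKEN]
PC=2  sub  r5, r1, r5        | r0=0 r1=11 r2=4 r3=12 r4=13 r5=10
PC=5  bne  r5, r1, L7        | r0=0 r1=11 r2=4 r3=12 r4=13 r5=10  [TAKEN]
PC=6  xori  r4, r2, 10       | r0=0 r1=11 r2=4 r3=12 r4=14 r5=10
PC=7  sub  r2, r5, r5        | r0=0 r1=11 r2=0 r3=12 r4=14 r5=10
PC=8  or   r2, r1, r3        | r0=0 r1=11 r2=15 r3=12 r4=14 r5=10

r0=0 r1=11 r2=15 r3=12 r4=14 r5=10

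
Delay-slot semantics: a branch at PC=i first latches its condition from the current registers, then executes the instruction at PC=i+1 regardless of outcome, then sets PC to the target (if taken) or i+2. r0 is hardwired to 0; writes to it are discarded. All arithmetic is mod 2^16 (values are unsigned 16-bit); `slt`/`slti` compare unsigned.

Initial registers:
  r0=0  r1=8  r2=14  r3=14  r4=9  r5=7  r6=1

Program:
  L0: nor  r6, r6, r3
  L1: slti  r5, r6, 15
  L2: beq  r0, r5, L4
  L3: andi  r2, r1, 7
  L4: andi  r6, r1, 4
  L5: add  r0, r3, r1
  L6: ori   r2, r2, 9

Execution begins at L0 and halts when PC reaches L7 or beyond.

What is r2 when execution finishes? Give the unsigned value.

#0 nor  r6, r6, r3 ; 0/8/14/14/9/7/65520
#1 slti  r5, r6, 15 ; 0/8/14/14/9/0/65520
#2 beq  r0, r5, L4 ; 0/8/14/14/9/0/65520 ; →target
#3 andi  r2, r1, 7 ; 0/8/0/14/9/0/65520
#4 andi  r6, r1, 4 ; 0/8/0/14/9/0/0
#5 add  r0, r3, r1 ; 0/8/0/14/9/0/0
#6 ori   r2, r2, 9 ; 0/8/9/14/9/0/0

9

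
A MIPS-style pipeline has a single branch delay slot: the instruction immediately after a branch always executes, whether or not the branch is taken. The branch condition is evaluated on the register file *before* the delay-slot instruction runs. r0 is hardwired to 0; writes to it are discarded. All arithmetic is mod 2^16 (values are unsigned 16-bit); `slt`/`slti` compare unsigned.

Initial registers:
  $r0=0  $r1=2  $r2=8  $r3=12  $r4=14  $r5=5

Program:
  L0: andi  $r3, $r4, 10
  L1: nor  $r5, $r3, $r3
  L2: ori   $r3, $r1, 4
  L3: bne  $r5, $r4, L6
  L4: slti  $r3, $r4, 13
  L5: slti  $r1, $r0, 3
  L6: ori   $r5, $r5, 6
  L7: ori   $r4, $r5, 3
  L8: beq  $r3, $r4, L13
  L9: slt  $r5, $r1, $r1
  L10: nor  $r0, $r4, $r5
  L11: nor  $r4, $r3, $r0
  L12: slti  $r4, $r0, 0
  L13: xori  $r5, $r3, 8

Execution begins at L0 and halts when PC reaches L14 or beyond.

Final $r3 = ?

  step pc=0: andi  $r3, $r4, 10  regs=(0,2,8,10,14,5)
  step pc=1: nor  $r5, $r3, $r3  regs=(0,2,8,10,14,65525)
  step pc=2: ori   $r3, $r1, 4  regs=(0,2,8,6,14,65525)
  step pc=3: bne  $r5, $r4, L6  cond=T  regs=(0,2,8,6,14,65525)
  step pc=4: slti  $r3, $r4, 13  regs=(0,2,8,0,14,65525)
  step pc=6: ori   $r5, $r5, 6  regs=(0,2,8,0,14,65527)
  step pc=7: ori   $r4, $r5, 3  regs=(0,2,8,0,65527,65527)
  step pc=8: beq  $r3, $r4, L13  cond=F  regs=(0,2,8,0,65527,65527)
  step pc=9: slt  $r5, $r1, $r1  regs=(0,2,8,0,65527,0)
  step pc=10: nor  $r0, $r4, $r5  regs=(0,2,8,0,65527,0)
  step pc=11: nor  $r4, $r3, $r0  regs=(0,2,8,0,65535,0)
  step pc=12: slti  $r4, $r0, 0  regs=(0,2,8,0,0,0)
  step pc=13: xori  $r5, $r3, 8  regs=(0,2,8,0,0,8)

0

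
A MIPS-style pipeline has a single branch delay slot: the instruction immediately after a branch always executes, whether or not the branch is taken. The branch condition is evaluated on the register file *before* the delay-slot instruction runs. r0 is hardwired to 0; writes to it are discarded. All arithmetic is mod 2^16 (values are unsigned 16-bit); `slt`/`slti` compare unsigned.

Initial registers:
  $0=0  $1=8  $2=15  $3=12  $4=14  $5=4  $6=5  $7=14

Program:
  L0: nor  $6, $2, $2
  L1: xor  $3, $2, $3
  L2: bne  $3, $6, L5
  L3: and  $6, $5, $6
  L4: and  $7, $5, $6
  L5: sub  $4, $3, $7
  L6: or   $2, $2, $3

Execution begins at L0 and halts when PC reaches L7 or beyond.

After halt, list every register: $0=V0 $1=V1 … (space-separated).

#0 nor  $6, $2, $2 ; 0/8/15/12/14/4/65520/14
#1 xor  $3, $2, $3 ; 0/8/15/3/14/4/65520/14
#2 bne  $3, $6, L5 ; 0/8/15/3/14/4/65520/14 ; →target
#3 and  $6, $5, $6 ; 0/8/15/3/14/4/0/14
#5 sub  $4, $3, $7 ; 0/8/15/3/65525/4/0/14
#6 or   $2, $2, $3 ; 0/8/15/3/65525/4/0/14

$0=0 $1=8 $2=15 $3=3 $4=65525 $5=4 $6=0 $7=14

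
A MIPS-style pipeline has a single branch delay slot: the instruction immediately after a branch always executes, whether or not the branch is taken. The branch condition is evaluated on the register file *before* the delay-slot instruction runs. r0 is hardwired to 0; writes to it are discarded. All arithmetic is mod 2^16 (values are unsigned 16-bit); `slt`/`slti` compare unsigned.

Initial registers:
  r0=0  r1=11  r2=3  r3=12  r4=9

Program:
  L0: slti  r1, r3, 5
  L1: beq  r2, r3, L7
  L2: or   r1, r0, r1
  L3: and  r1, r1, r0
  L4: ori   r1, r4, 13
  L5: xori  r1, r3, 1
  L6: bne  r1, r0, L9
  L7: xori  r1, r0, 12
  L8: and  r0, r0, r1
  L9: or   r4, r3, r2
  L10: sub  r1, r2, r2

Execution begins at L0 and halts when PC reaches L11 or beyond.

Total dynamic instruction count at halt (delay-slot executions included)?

[0] slti  r1, r3, 5  →  {r0:0, r1:0, r2:3, r3:12, r4:9}
[1] beq  r2, r3, L7  →  {r0:0, r1:0, r2:3, r3:12, r4:9}  ⟨branch fallthrough⟩
[2] or   r1, r0, r1  →  {r0:0, r1:0, r2:3, r3:12, r4:9}
[3] and  r1, r1, r0  →  {r0:0, r1:0, r2:3, r3:12, r4:9}
[4] ori   r1, r4, 13  →  {r0:0, r1:13, r2:3, r3:12, r4:9}
[5] xori  r1, r3, 1  →  {r0:0, r1:13, r2:3, r3:12, r4:9}
[6] bne  r1, r0, L9  →  {r0:0, r1:13, r2:3, r3:12, r4:9}  ⟨branch taken⟩
[7] xori  r1, r0, 12  →  {r0:0, r1:12, r2:3, r3:12, r4:9}
[9] or   r4, r3, r2  →  {r0:0, r1:12, r2:3, r3:12, r4:15}
[10] sub  r1, r2, r2  →  {r0:0, r1:0, r2:3, r3:12, r4:15}

10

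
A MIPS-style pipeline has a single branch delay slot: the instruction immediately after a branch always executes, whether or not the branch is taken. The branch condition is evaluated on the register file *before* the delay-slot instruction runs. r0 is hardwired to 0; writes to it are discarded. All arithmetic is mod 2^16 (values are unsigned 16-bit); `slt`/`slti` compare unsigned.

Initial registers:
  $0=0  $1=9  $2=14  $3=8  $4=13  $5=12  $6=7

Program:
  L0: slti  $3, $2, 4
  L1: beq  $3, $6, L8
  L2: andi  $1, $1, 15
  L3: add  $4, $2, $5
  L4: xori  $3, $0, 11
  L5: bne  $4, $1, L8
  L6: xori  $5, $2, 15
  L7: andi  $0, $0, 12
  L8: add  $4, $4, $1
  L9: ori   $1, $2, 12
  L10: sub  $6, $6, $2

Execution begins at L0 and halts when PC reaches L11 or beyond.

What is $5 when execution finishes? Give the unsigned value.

1

#0 slti  $3, $2, 4 ; 0/9/14/0/13/12/7
#1 beq  $3, $6, L8 ; 0/9/14/0/13/12/7 ; →fallthru
#2 andi  $1, $1, 15 ; 0/9/14/0/13/12/7
#3 add  $4, $2, $5 ; 0/9/14/0/26/12/7
#4 xori  $3, $0, 11 ; 0/9/14/11/26/12/7
#5 bne  $4, $1, L8 ; 0/9/14/11/26/12/7 ; →target
#6 xori  $5, $2, 15 ; 0/9/14/11/26/1/7
#8 add  $4, $4, $1 ; 0/9/14/11/35/1/7
#9 ori   $1, $2, 12 ; 0/14/14/11/35/1/7
#10 sub  $6, $6, $2 ; 0/14/14/11/35/1/65529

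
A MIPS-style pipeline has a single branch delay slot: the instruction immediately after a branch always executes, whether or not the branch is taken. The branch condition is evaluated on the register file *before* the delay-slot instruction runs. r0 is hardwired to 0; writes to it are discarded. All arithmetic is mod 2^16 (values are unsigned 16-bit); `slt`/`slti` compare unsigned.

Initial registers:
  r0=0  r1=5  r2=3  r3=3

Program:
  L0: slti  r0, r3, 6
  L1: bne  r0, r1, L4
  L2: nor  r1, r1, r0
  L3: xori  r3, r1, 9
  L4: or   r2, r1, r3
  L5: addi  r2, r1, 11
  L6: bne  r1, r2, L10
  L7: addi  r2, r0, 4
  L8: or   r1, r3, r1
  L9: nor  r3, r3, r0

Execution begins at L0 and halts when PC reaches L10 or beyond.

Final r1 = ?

[0] slti  r0, r3, 6  →  {r0:0, r1:5, r2:3, r3:3}
[1] bne  r0, r1, L4  →  {r0:0, r1:5, r2:3, r3:3}  ⟨branch taken⟩
[2] nor  r1, r1, r0  →  {r0:0, r1:65530, r2:3, r3:3}
[4] or   r2, r1, r3  →  {r0:0, r1:65530, r2:65531, r3:3}
[5] addi  r2, r1, 11  →  {r0:0, r1:65530, r2:5, r3:3}
[6] bne  r1, r2, L10  →  {r0:0, r1:65530, r2:5, r3:3}  ⟨branch taken⟩
[7] addi  r2, r0, 4  →  {r0:0, r1:65530, r2:4, r3:3}

65530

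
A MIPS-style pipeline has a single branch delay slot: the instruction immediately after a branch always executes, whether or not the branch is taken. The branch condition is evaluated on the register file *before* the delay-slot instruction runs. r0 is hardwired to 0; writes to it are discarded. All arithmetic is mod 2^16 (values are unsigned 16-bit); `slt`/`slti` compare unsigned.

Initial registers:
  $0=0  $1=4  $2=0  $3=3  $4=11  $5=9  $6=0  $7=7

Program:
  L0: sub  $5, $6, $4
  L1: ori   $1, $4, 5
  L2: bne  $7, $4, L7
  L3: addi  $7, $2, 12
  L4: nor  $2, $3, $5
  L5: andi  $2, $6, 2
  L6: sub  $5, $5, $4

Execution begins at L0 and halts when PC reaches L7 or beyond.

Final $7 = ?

12

  step pc=0: sub  $5, $6, $4  regs=(0,4,0,3,11,65525,0,7)
  step pc=1: ori   $1, $4, 5  regs=(0,15,0,3,11,65525,0,7)
  step pc=2: bne  $7, $4, L7  cond=T  regs=(0,15,0,3,11,65525,0,7)
  step pc=3: addi  $7, $2, 12  regs=(0,15,0,3,11,65525,0,12)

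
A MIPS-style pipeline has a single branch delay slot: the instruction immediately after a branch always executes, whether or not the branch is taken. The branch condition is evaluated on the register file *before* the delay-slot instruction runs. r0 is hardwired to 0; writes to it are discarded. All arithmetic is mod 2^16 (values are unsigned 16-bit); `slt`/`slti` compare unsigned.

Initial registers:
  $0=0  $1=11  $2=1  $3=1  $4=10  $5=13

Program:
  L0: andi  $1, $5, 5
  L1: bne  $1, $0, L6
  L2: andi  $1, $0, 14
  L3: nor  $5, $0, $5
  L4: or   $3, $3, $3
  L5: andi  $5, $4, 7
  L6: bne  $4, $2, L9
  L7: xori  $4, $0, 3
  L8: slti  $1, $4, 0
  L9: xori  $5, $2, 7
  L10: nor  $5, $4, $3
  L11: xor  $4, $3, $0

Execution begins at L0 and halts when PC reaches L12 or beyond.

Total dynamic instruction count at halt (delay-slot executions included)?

8

PC=0  andi  $1, $5, 5        | $0=0 $1=5 $2=1 $3=1 $4=10 $5=13
PC=1  bne  $1, $0, L6        | $0=0 $1=5 $2=1 $3=1 $4=10 $5=13  [TAKEN]
PC=2  andi  $1, $0, 14       | $0=0 $1=0 $2=1 $3=1 $4=10 $5=13
PC=6  bne  $4, $2, L9        | $0=0 $1=0 $2=1 $3=1 $4=10 $5=13  [TAKEN]
PC=7  xori  $4, $0, 3        | $0=0 $1=0 $2=1 $3=1 $4=3 $5=13
PC=9  xori  $5, $2, 7        | $0=0 $1=0 $2=1 $3=1 $4=3 $5=6
PC=10 nor  $5, $4, $3        | $0=0 $1=0 $2=1 $3=1 $4=3 $5=65532
PC=11 xor  $4, $3, $0        | $0=0 $1=0 $2=1 $3=1 $4=1 $5=65532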